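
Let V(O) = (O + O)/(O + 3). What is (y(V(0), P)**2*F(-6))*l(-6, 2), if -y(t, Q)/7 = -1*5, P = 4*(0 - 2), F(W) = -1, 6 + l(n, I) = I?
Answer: 4900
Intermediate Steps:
l(n, I) = -6 + I
V(O) = 2*O/(3 + O) (V(O) = (2*O)/(3 + O) = 2*O/(3 + O))
P = -8 (P = 4*(-2) = -8)
y(t, Q) = 35 (y(t, Q) = -(-7)*5 = -7*(-5) = 35)
(y(V(0), P)**2*F(-6))*l(-6, 2) = (35**2*(-1))*(-6 + 2) = (1225*(-1))*(-4) = -1225*(-4) = 4900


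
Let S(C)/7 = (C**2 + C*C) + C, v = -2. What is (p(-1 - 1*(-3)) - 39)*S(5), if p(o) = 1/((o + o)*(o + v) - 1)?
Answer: -15400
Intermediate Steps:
S(C) = 7*C + 14*C**2 (S(C) = 7*((C**2 + C*C) + C) = 7*((C**2 + C**2) + C) = 7*(2*C**2 + C) = 7*(C + 2*C**2) = 7*C + 14*C**2)
p(o) = 1/(-1 + 2*o*(-2 + o)) (p(o) = 1/((o + o)*(o - 2) - 1) = 1/((2*o)*(-2 + o) - 1) = 1/(2*o*(-2 + o) - 1) = 1/(-1 + 2*o*(-2 + o)))
(p(-1 - 1*(-3)) - 39)*S(5) = (1/(-1 - 4*(-1 - 1*(-3)) + 2*(-1 - 1*(-3))**2) - 39)*(7*5*(1 + 2*5)) = (1/(-1 - 4*(-1 + 3) + 2*(-1 + 3)**2) - 39)*(7*5*(1 + 10)) = (1/(-1 - 4*2 + 2*2**2) - 39)*(7*5*11) = (1/(-1 - 8 + 2*4) - 39)*385 = (1/(-1 - 8 + 8) - 39)*385 = (1/(-1) - 39)*385 = (-1 - 39)*385 = -40*385 = -15400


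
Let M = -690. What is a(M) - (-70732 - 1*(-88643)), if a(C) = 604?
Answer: -17307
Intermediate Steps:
a(M) - (-70732 - 1*(-88643)) = 604 - (-70732 - 1*(-88643)) = 604 - (-70732 + 88643) = 604 - 1*17911 = 604 - 17911 = -17307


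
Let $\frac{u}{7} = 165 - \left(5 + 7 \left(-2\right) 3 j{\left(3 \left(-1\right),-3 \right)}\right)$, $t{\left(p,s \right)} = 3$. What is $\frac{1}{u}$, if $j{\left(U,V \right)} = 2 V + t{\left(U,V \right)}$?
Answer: $\frac{1}{238} \approx 0.0042017$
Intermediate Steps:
$j{\left(U,V \right)} = 3 + 2 V$ ($j{\left(U,V \right)} = 2 V + 3 = 3 + 2 V$)
$u = 238$ ($u = 7 \left(165 - \left(5 + 7 \left(-2\right) 3 \left(3 + 2 \left(-3\right)\right)\right)\right) = 7 \left(165 - \left(5 + 7 \left(- 6 \left(3 - 6\right)\right)\right)\right) = 7 \left(165 - \left(5 + 7 \left(\left(-6\right) \left(-3\right)\right)\right)\right) = 7 \left(165 - 131\right) = 7 \cdot 34 = 238$)
$\frac{1}{u} = \frac{1}{238}$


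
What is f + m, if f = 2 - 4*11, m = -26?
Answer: -68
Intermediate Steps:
f = -42 (f = 2 - 44 = -42)
f + m = -42 - 26 = -68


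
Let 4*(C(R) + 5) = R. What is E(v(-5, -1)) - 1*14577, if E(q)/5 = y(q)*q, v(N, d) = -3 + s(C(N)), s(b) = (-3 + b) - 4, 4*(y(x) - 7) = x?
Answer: -948203/64 ≈ -14816.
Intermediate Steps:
C(R) = -5 + R/4
y(x) = 7 + x/4
s(b) = -7 + b
v(N, d) = -15 + N/4 (v(N, d) = -3 + (-7 + (-5 + N/4)) = -3 + (-12 + N/4) = -15 + N/4)
E(q) = 5*q*(7 + q/4) (E(q) = 5*((7 + q/4)*q) = 5*(q*(7 + q/4)) = 5*q*(7 + q/4))
E(v(-5, -1)) - 1*14577 = 5*(-15 + (¼)*(-5))*(28 + (-15 + (¼)*(-5)))/4 - 1*14577 = 5*(-15 - 5/4)*(28 + (-15 - 5/4))/4 - 14577 = (5/4)*(-65/4)*(28 - 65/4) - 14577 = (5/4)*(-65/4)*(47/4) - 14577 = -15275/64 - 14577 = -948203/64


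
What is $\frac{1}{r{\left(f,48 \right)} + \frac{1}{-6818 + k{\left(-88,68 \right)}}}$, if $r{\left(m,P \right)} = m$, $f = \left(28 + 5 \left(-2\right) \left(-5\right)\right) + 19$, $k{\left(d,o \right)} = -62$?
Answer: $\frac{6880}{667359} \approx 0.010309$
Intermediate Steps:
$f = 97$ ($f = \left(28 - -50\right) + 19 = \left(28 + 50\right) + 19 = 78 + 19 = 97$)
$\frac{1}{r{\left(f,48 \right)} + \frac{1}{-6818 + k{\left(-88,68 \right)}}} = \frac{1}{97 + \frac{1}{-6818 - 62}} = \frac{1}{97 + \frac{1}{-6880}} = \frac{1}{97 - \frac{1}{6880}} = \frac{1}{\frac{667359}{6880}} = \frac{6880}{667359}$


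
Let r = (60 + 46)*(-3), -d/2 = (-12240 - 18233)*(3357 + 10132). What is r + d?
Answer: 822100276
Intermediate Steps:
d = 822100594 (d = -2*(-12240 - 18233)*(3357 + 10132) = -(-60946)*13489 = -2*(-411050297) = 822100594)
r = -318 (r = 106*(-3) = -318)
r + d = -318 + 822100594 = 822100276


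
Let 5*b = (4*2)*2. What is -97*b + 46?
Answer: -1322/5 ≈ -264.40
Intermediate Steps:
b = 16/5 (b = ((4*2)*2)/5 = (8*2)/5 = (⅕)*16 = 16/5 ≈ 3.2000)
-97*b + 46 = -97*16/5 + 46 = -1552/5 + 46 = -1322/5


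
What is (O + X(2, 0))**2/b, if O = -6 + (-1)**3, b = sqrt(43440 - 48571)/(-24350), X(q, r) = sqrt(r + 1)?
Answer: 876600*I*sqrt(5131)/5131 ≈ 12238.0*I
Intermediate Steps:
X(q, r) = sqrt(1 + r)
b = -I*sqrt(5131)/24350 (b = sqrt(-5131)*(-1/24350) = (I*sqrt(5131))*(-1/24350) = -I*sqrt(5131)/24350 ≈ -0.0029417*I)
O = -7 (O = -6 - 1 = -7)
(O + X(2, 0))**2/b = (-7 + sqrt(1 + 0))**2/((-I*sqrt(5131)/24350)) = (-7 + sqrt(1))**2*(24350*I*sqrt(5131)/5131) = (-7 + 1)**2*(24350*I*sqrt(5131)/5131) = (-6)**2*(24350*I*sqrt(5131)/5131) = 36*(24350*I*sqrt(5131)/5131) = 876600*I*sqrt(5131)/5131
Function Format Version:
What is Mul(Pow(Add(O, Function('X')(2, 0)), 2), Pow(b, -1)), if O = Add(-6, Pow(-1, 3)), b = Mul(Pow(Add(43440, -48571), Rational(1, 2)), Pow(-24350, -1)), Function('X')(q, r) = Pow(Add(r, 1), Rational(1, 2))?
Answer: Mul(Rational(876600, 5131), I, Pow(5131, Rational(1, 2))) ≈ Mul(12238., I)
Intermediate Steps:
Function('X')(q, r) = Pow(Add(1, r), Rational(1, 2))
b = Mul(Rational(-1, 24350), I, Pow(5131, Rational(1, 2))) (b = Mul(Pow(-5131, Rational(1, 2)), Rational(-1, 24350)) = Mul(Mul(I, Pow(5131, Rational(1, 2))), Rational(-1, 24350)) = Mul(Rational(-1, 24350), I, Pow(5131, Rational(1, 2))) ≈ Mul(-0.0029417, I))
O = -7 (O = Add(-6, -1) = -7)
Mul(Pow(Add(O, Function('X')(2, 0)), 2), Pow(b, -1)) = Mul(Pow(Add(-7, Pow(Add(1, 0), Rational(1, 2))), 2), Pow(Mul(Rational(-1, 24350), I, Pow(5131, Rational(1, 2))), -1)) = Mul(Pow(Add(-7, Pow(1, Rational(1, 2))), 2), Mul(Rational(24350, 5131), I, Pow(5131, Rational(1, 2)))) = Mul(Pow(Add(-7, 1), 2), Mul(Rational(24350, 5131), I, Pow(5131, Rational(1, 2)))) = Mul(Pow(-6, 2), Mul(Rational(24350, 5131), I, Pow(5131, Rational(1, 2)))) = Mul(36, Mul(Rational(24350, 5131), I, Pow(5131, Rational(1, 2)))) = Mul(Rational(876600, 5131), I, Pow(5131, Rational(1, 2)))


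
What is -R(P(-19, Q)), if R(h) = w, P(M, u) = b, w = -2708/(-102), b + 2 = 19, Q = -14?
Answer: -1354/51 ≈ -26.549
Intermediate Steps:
b = 17 (b = -2 + 19 = 17)
w = 1354/51 (w = -2708*(-1/102) = 1354/51 ≈ 26.549)
P(M, u) = 17
R(h) = 1354/51
-R(P(-19, Q)) = -1*1354/51 = -1354/51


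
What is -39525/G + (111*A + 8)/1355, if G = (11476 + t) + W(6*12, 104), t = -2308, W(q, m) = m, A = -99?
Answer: -155372207/12563560 ≈ -12.367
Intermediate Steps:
G = 9272 (G = (11476 - 2308) + 104 = 9168 + 104 = 9272)
-39525/G + (111*A + 8)/1355 = -39525/9272 + (111*(-99) + 8)/1355 = -39525*1/9272 + (-10989 + 8)*(1/1355) = -39525/9272 - 10981*1/1355 = -39525/9272 - 10981/1355 = -155372207/12563560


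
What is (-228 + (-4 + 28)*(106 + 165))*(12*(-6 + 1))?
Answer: -376560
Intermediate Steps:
(-228 + (-4 + 28)*(106 + 165))*(12*(-6 + 1)) = (-228 + 24*271)*(12*(-5)) = (-228 + 6504)*(-60) = 6276*(-60) = -376560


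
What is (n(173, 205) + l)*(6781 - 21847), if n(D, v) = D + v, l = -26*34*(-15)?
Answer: -205470108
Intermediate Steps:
l = 13260 (l = -884*(-15) = 13260)
(n(173, 205) + l)*(6781 - 21847) = ((173 + 205) + 13260)*(6781 - 21847) = (378 + 13260)*(-15066) = 13638*(-15066) = -205470108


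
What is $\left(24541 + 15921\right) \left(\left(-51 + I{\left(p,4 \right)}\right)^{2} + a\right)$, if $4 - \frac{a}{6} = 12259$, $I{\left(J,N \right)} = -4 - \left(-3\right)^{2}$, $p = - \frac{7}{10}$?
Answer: $-2809438508$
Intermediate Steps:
$p = - \frac{7}{10}$ ($p = \left(-7\right) \frac{1}{10} = - \frac{7}{10} \approx -0.7$)
$I{\left(J,N \right)} = -13$ ($I{\left(J,N \right)} = -4 - 9 = -13$)
$a = -73530$ ($a = 24 - 73554 = -73530$)
$\left(24541 + 15921\right) \left(\left(-51 + I{\left(p,4 \right)}\right)^{2} + a\right) = \left(24541 + 15921\right) \left(\left(-51 - 13\right)^{2} - 73530\right) = 40462 \left(\left(-64\right)^{2} - 73530\right) = 40462 \left(4096 - 73530\right) = 40462 \left(-69434\right) = -2809438508$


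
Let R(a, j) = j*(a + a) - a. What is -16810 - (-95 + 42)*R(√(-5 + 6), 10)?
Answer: -15803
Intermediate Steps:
R(a, j) = -a + 2*a*j (R(a, j) = j*(2*a) - a = 2*a*j - a = -a + 2*a*j)
-16810 - (-95 + 42)*R(√(-5 + 6), 10) = -16810 - (-95 + 42)*√(-5 + 6)*(-1 + 2*10) = -16810 - (-53)*√1*(-1 + 20) = -16810 - (-53)*1*19 = -16810 - (-53)*19 = -16810 - 1*(-1007) = -16810 + 1007 = -15803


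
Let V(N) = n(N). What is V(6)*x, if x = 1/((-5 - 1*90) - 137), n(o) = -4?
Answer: 1/58 ≈ 0.017241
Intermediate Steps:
V(N) = -4
x = -1/232 (x = 1/((-5 - 90) - 137) = 1/(-95 - 137) = 1/(-232) = -1/232 ≈ -0.0043103)
V(6)*x = -4*(-1/232) = 1/58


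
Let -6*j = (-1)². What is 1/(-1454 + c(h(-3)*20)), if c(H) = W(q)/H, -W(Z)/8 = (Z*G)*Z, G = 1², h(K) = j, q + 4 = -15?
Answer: -5/2938 ≈ -0.0017018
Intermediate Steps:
q = -19 (q = -4 - 15 = -19)
j = -⅙ (j = -⅙*(-1)² = -⅙*1 = -⅙ ≈ -0.16667)
h(K) = -⅙
G = 1
W(Z) = -8*Z² (W(Z) = -8*Z*1*Z = -8*Z*Z = -8*Z²)
c(H) = -2888/H (c(H) = (-8*(-19)²)/H = (-8*361)/H = -2888/H)
1/(-1454 + c(h(-3)*20)) = 1/(-1454 - 2888/((-⅙*20))) = 1/(-1454 - 2888/(-10/3)) = 1/(-1454 - 2888*(-3/10)) = 1/(-1454 + 4332/5) = 1/(-2938/5) = -5/2938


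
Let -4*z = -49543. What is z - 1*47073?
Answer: -138749/4 ≈ -34687.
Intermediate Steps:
z = 49543/4 (z = -1/4*(-49543) = 49543/4 ≈ 12386.)
z - 1*47073 = 49543/4 - 1*47073 = 49543/4 - 47073 = -138749/4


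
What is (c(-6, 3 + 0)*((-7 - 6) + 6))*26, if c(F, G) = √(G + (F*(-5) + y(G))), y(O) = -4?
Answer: -182*√29 ≈ -980.10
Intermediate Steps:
c(F, G) = √(-4 + G - 5*F) (c(F, G) = √(G + (F*(-5) - 4)) = √(G + (-5*F - 4)) = √(G + (-4 - 5*F)) = √(-4 + G - 5*F))
(c(-6, 3 + 0)*((-7 - 6) + 6))*26 = (√(-4 + (3 + 0) - 5*(-6))*((-7 - 6) + 6))*26 = (√(-4 + 3 + 30)*(-13 + 6))*26 = (√29*(-7))*26 = -7*√29*26 = -182*√29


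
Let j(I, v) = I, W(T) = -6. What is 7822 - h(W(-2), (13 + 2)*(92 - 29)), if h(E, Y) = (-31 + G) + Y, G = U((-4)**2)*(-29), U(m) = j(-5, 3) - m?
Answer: 6299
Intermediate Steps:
U(m) = -5 - m
G = 609 (G = (-5 - 1*(-4)**2)*(-29) = (-5 - 1*16)*(-29) = (-5 - 16)*(-29) = -21*(-29) = 609)
h(E, Y) = 578 + Y (h(E, Y) = (-31 + 609) + Y = 578 + Y)
7822 - h(W(-2), (13 + 2)*(92 - 29)) = 7822 - (578 + (13 + 2)*(92 - 29)) = 7822 - (578 + 15*63) = 7822 - (578 + 945) = 7822 - 1*1523 = 7822 - 1523 = 6299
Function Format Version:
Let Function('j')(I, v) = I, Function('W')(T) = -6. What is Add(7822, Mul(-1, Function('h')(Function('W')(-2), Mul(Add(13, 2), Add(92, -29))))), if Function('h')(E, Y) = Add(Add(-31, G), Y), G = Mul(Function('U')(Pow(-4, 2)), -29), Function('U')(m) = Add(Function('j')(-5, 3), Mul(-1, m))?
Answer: 6299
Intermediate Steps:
Function('U')(m) = Add(-5, Mul(-1, m))
G = 609 (G = Mul(Add(-5, Mul(-1, Pow(-4, 2))), -29) = Mul(Add(-5, Mul(-1, 16)), -29) = Mul(Add(-5, -16), -29) = Mul(-21, -29) = 609)
Function('h')(E, Y) = Add(578, Y) (Function('h')(E, Y) = Add(Add(-31, 609), Y) = Add(578, Y))
Add(7822, Mul(-1, Function('h')(Function('W')(-2), Mul(Add(13, 2), Add(92, -29))))) = Add(7822, Mul(-1, Add(578, Mul(Add(13, 2), Add(92, -29))))) = Add(7822, Mul(-1, Add(578, Mul(15, 63)))) = Add(7822, Mul(-1, Add(578, 945))) = Add(7822, Mul(-1, 1523)) = Add(7822, -1523) = 6299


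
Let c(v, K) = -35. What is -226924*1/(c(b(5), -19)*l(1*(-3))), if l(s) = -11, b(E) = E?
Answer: -226924/385 ≈ -589.41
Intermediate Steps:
-226924*1/(c(b(5), -19)*l(1*(-3))) = -226924/((-11*(-35))) = -226924/385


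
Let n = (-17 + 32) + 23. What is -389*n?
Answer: -14782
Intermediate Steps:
n = 38 (n = 15 + 23 = 38)
-389*n = -389*38 = -14782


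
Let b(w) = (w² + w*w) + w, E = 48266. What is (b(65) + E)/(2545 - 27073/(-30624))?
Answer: 1738861344/77965153 ≈ 22.303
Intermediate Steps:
b(w) = w + 2*w² (b(w) = (w² + w²) + w = 2*w² + w = w + 2*w²)
(b(65) + E)/(2545 - 27073/(-30624)) = (65*(1 + 2*65) + 48266)/(2545 - 27073/(-30624)) = (65*(1 + 130) + 48266)/(2545 - 27073*(-1/30624)) = (65*131 + 48266)/(2545 + 27073/30624) = (8515 + 48266)/(77965153/30624) = 56781*(30624/77965153) = 1738861344/77965153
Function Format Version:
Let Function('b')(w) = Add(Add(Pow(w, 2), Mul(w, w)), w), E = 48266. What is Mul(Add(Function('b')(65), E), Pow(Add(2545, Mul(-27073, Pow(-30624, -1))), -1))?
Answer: Rational(1738861344, 77965153) ≈ 22.303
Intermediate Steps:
Function('b')(w) = Add(w, Mul(2, Pow(w, 2))) (Function('b')(w) = Add(Add(Pow(w, 2), Pow(w, 2)), w) = Add(Mul(2, Pow(w, 2)), w) = Add(w, Mul(2, Pow(w, 2))))
Mul(Add(Function('b')(65), E), Pow(Add(2545, Mul(-27073, Pow(-30624, -1))), -1)) = Mul(Add(Mul(65, Add(1, Mul(2, 65))), 48266), Pow(Add(2545, Mul(-27073, Pow(-30624, -1))), -1)) = Mul(Add(Mul(65, Add(1, 130)), 48266), Pow(Add(2545, Mul(-27073, Rational(-1, 30624))), -1)) = Mul(Add(Mul(65, 131), 48266), Pow(Add(2545, Rational(27073, 30624)), -1)) = Mul(Add(8515, 48266), Pow(Rational(77965153, 30624), -1)) = Mul(56781, Rational(30624, 77965153)) = Rational(1738861344, 77965153)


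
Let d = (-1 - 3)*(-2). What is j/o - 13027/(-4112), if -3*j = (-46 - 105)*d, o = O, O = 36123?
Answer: 1416690259/445613328 ≈ 3.1792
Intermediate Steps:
o = 36123
d = 8 (d = -4*(-2) = 8)
j = 1208/3 (j = -(-46 - 105)*8/3 = -(-151)*8/3 = -⅓*(-1208) = 1208/3 ≈ 402.67)
j/o - 13027/(-4112) = (1208/3)/36123 - 13027/(-4112) = (1208/3)*(1/36123) - 13027*(-1/4112) = 1208/108369 + 13027/4112 = 1416690259/445613328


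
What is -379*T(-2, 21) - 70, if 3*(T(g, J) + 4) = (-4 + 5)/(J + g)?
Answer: 82043/57 ≈ 1439.4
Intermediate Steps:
T(g, J) = -4 + 1/(3*(J + g)) (T(g, J) = -4 + ((-4 + 5)/(J + g))/3 = -4 + (1/(J + g))/3 = -4 + 1/(3*(J + g)))
-379*T(-2, 21) - 70 = -379*(1/3 - 4*21 - 4*(-2))/(21 - 2) - 70 = -379*(1/3 - 84 + 8)/19 - 70 = -379*(-227)/(19*3) - 70 = -379*(-227/57) - 70 = 86033/57 - 70 = 82043/57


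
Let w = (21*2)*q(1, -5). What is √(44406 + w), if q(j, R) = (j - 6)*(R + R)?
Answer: √46506 ≈ 215.65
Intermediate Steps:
q(j, R) = 2*R*(-6 + j) (q(j, R) = (-6 + j)*(2*R) = 2*R*(-6 + j))
w = 2100 (w = (21*2)*(2*(-5)*(-6 + 1)) = 42*(2*(-5)*(-5)) = 42*50 = 2100)
√(44406 + w) = √(44406 + 2100) = √46506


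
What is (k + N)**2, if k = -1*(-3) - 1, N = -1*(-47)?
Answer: 2401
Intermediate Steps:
N = 47
k = 2 (k = 3 - 1 = 2)
(k + N)**2 = (2 + 47)**2 = 49**2 = 2401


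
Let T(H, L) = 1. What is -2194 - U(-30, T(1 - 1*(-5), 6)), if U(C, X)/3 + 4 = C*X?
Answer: -2092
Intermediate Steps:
U(C, X) = -12 + 3*C*X (U(C, X) = -12 + 3*(C*X) = -12 + 3*C*X)
-2194 - U(-30, T(1 - 1*(-5), 6)) = -2194 - (-12 + 3*(-30)*1) = -2194 - (-12 - 90) = -2194 - 1*(-102) = -2194 + 102 = -2092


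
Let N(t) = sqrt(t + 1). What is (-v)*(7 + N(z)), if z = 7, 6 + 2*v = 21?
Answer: -105/2 - 15*sqrt(2) ≈ -73.713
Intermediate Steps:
v = 15/2 (v = -3 + (1/2)*21 = -3 + 21/2 = 15/2 ≈ 7.5000)
N(t) = sqrt(1 + t)
(-v)*(7 + N(z)) = (-1*15/2)*(7 + sqrt(1 + 7)) = -15*(7 + sqrt(8))/2 = -15*(7 + 2*sqrt(2))/2 = -105/2 - 15*sqrt(2)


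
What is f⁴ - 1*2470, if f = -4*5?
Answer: 157530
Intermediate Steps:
f = -20
f⁴ - 1*2470 = (-20)⁴ - 1*2470 = 160000 - 2470 = 157530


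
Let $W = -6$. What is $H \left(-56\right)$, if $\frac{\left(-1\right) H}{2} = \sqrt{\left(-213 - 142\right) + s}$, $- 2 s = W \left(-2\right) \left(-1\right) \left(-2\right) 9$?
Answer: $112 i \sqrt{463} \approx 2410.0 i$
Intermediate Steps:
$s = -108$ ($s = - \frac{- 6 \left(-2\right) \left(-1\right) \left(-2\right) 9}{2} = - \frac{- 6 \cdot 2 \left(-2\right) 9}{2} = - \frac{\left(-6\right) \left(-4\right) 9}{2} = - \frac{24 \cdot 9}{2} = \left(- \frac{1}{2}\right) 216 = -108$)
$H = - 2 i \sqrt{463}$ ($H = - 2 \sqrt{\left(-213 - 142\right) - 108} = - 2 \sqrt{-355 - 108} = - 2 \sqrt{-463} = - 2 i \sqrt{463} \approx - 43.035 i$)
$H \left(-56\right) = - 2 i \sqrt{463} \left(-56\right) = 112 i \sqrt{463}$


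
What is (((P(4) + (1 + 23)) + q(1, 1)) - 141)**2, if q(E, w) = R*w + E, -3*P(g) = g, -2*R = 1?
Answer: 499849/36 ≈ 13885.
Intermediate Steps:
R = -1/2 (R = -1/2*1 = -1/2 ≈ -0.50000)
P(g) = -g/3
q(E, w) = E - w/2 (q(E, w) = -w/2 + E = E - w/2)
(((P(4) + (1 + 23)) + q(1, 1)) - 141)**2 = (((-1/3*4 + (1 + 23)) + (1 - 1/2*1)) - 141)**2 = (((-4/3 + 24) + (1 - 1/2)) - 141)**2 = ((68/3 + 1/2) - 141)**2 = (139/6 - 141)**2 = (-707/6)**2 = 499849/36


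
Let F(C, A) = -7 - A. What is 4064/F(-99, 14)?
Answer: -4064/21 ≈ -193.52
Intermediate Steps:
4064/F(-99, 14) = 4064/(-7 - 1*14) = 4064/(-7 - 14) = 4064/(-21) = 4064*(-1/21) = -4064/21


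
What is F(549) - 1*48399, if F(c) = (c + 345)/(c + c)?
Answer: -8856868/183 ≈ -48398.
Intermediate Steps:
F(c) = (345 + c)/(2*c) (F(c) = (345 + c)/((2*c)) = (345 + c)*(1/(2*c)) = (345 + c)/(2*c))
F(549) - 1*48399 = (½)*(345 + 549)/549 - 1*48399 = (½)*(1/549)*894 - 48399 = 149/183 - 48399 = -8856868/183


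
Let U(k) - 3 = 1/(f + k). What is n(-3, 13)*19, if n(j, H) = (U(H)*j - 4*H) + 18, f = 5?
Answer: -4921/6 ≈ -820.17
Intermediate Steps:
U(k) = 3 + 1/(5 + k)
n(j, H) = 18 - 4*H + j*(16 + 3*H)/(5 + H) (n(j, H) = (((16 + 3*H)/(5 + H))*j - 4*H) + 18 = (j*(16 + 3*H)/(5 + H) - 4*H) + 18 = (-4*H + j*(16 + 3*H)/(5 + H)) + 18 = 18 - 4*H + j*(16 + 3*H)/(5 + H))
n(-3, 13)*19 = ((-3*(16 + 3*13) + 2*(5 + 13)*(9 - 2*13))/(5 + 13))*19 = ((-3*(16 + 39) + 2*18*(9 - 26))/18)*19 = ((-3*55 + 2*18*(-17))/18)*19 = ((-165 - 612)/18)*19 = ((1/18)*(-777))*19 = -259/6*19 = -4921/6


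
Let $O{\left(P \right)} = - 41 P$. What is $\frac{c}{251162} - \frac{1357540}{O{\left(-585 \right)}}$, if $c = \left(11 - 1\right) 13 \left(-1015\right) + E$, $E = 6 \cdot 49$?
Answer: $- \frac{34412023064}{602412057} \approx -57.124$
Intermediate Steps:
$E = 294$
$c = -131656$ ($c = \left(11 - 1\right) 13 \left(-1015\right) + 294 = 10 \cdot 13 \left(-1015\right) + 294 = 130 \left(-1015\right) + 294 = -131950 + 294 = -131656$)
$\frac{c}{251162} - \frac{1357540}{O{\left(-585 \right)}} = - \frac{131656}{251162} - \frac{1357540}{\left(-41\right) \left(-585\right)} = \left(-131656\right) \frac{1}{251162} - \frac{1357540}{23985} = - \frac{65828}{125581} - \frac{271508}{4797} = - \frac{34412023064}{602412057}$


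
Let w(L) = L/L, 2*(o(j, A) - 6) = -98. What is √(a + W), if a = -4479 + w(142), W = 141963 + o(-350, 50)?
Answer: √137442 ≈ 370.73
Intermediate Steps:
o(j, A) = -43 (o(j, A) = 6 + (½)*(-98) = 6 - 49 = -43)
w(L) = 1
W = 141920 (W = 141963 - 43 = 141920)
a = -4478 (a = -4479 + 1 = -4478)
√(a + W) = √(-4478 + 141920) = √137442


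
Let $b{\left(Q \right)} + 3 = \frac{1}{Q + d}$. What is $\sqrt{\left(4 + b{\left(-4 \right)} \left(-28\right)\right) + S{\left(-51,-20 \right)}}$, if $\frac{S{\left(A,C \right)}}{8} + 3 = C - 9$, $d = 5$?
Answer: $14 i \approx 14.0 i$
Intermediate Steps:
$b{\left(Q \right)} = -3 + \frac{1}{5 + Q}$ ($b{\left(Q \right)} = -3 + \frac{1}{Q + 5} = -3 + \frac{1}{5 + Q}$)
$S{\left(A,C \right)} = -96 + 8 C$ ($S{\left(A,C \right)} = -24 + 8 \left(C - 9\right) = -24 + 8 \left(-9 + C\right) = -24 + \left(-72 + 8 C\right) = -96 + 8 C$)
$\sqrt{\left(4 + b{\left(-4 \right)} \left(-28\right)\right) + S{\left(-51,-20 \right)}} = \sqrt{\left(4 + \frac{-14 - -12}{5 - 4} \left(-28\right)\right) + \left(-96 + 8 \left(-20\right)\right)} = \sqrt{\left(4 + \frac{-14 + 12}{1} \left(-28\right)\right) - 256} = \sqrt{\left(4 + 1 \left(-2\right) \left(-28\right)\right) - 256} = \sqrt{\left(4 - -56\right) - 256} = \sqrt{\left(4 + 56\right) - 256} = \sqrt{60 - 256} = \sqrt{-196} = 14 i$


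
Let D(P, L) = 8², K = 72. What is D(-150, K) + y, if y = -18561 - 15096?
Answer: -33593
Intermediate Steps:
y = -33657
D(P, L) = 64
D(-150, K) + y = 64 - 33657 = -33593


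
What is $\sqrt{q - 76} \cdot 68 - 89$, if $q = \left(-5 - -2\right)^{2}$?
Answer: $-89 + 68 i \sqrt{67} \approx -89.0 + 556.6 i$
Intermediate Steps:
$q = 9$ ($q = \left(-5 + 2\right)^{2} = \left(-3\right)^{2} = 9$)
$\sqrt{q - 76} \cdot 68 - 89 = \sqrt{9 - 76} \cdot 68 - 89 = \sqrt{-67} \cdot 68 - 89 = i \sqrt{67} \cdot 68 - 89 = 68 i \sqrt{67} - 89 = -89 + 68 i \sqrt{67}$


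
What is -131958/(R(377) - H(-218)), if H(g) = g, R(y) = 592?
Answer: -7331/45 ≈ -162.91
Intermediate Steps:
-131958/(R(377) - H(-218)) = -131958/(592 - 1*(-218)) = -131958/(592 + 218) = -131958/810 = -131958*1/810 = -7331/45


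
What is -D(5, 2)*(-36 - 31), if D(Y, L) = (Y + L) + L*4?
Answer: 1005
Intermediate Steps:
D(Y, L) = Y + 5*L (D(Y, L) = (L + Y) + 4*L = Y + 5*L)
-D(5, 2)*(-36 - 31) = -(5 + 5*2)*(-36 - 31) = -(5 + 10)*(-67) = -15*(-67) = -1*(-1005) = 1005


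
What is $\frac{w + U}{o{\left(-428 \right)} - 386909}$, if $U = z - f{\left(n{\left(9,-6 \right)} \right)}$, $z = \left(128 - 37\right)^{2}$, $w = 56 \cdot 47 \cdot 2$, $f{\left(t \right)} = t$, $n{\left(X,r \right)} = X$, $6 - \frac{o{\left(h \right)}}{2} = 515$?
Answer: $- \frac{1504}{43103} \approx -0.034893$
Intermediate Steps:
$o{\left(h \right)} = -1018$ ($o{\left(h \right)} = 12 - 1030 = -1018$)
$w = 5264$ ($w = 2632 \cdot 2 = 5264$)
$z = 8281$ ($z = 91^{2} = 8281$)
$U = 8272$ ($U = 8281 - 9 = 8272$)
$\frac{w + U}{o{\left(-428 \right)} - 386909} = \frac{5264 + 8272}{-1018 - 386909} = \frac{13536}{-387927} = 13536 \left(- \frac{1}{387927}\right) = - \frac{1504}{43103}$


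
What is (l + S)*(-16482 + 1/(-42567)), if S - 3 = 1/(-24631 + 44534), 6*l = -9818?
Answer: 68422283413318615/2541633003 ≈ 2.6921e+7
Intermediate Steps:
l = -4909/3 (l = (⅙)*(-9818) = -4909/3 ≈ -1636.3)
S = 59710/19903 (S = 3 + 1/(-24631 + 44534) = 3 + 1/19903 = 59710/19903 ≈ 3.0000)
(l + S)*(-16482 + 1/(-42567)) = (-4909/3 + 59710/19903)*(-16482 + 1/(-42567)) = -97524697*(-16482 - 1/42567)/59709 = -97524697/59709*(-701589295/42567) = 68422283413318615/2541633003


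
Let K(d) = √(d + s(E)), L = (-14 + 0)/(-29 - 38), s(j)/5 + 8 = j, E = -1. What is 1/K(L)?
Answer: -I*√201067/3001 ≈ -0.14942*I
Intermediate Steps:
s(j) = -40 + 5*j
L = 14/67 (L = -14/(-67) = -14*(-1/67) = 14/67 ≈ 0.20896)
K(d) = √(-45 + d) (K(d) = √(d + (-40 + 5*(-1))) = √(d + (-40 - 5)) = √(d - 45) = √(-45 + d))
1/K(L) = 1/(√(-45 + 14/67)) = 1/(√(-3001/67)) = 1/(I*√201067/67) = -I*√201067/3001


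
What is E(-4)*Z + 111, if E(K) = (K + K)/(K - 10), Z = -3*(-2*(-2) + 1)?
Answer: 717/7 ≈ 102.43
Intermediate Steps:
Z = -15 (Z = -3*(4 + 1) = -3*5 = -15)
E(K) = 2*K/(-10 + K) (E(K) = (2*K)/(-10 + K) = 2*K/(-10 + K))
E(-4)*Z + 111 = (2*(-4)/(-10 - 4))*(-15) + 111 = (2*(-4)/(-14))*(-15) + 111 = (2*(-4)*(-1/14))*(-15) + 111 = (4/7)*(-15) + 111 = -60/7 + 111 = 717/7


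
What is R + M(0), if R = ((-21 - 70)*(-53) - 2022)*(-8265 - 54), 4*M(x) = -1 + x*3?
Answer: -93206077/4 ≈ -2.3302e+7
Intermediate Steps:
M(x) = -¼ + 3*x/4 (M(x) = (-1 + x*3)/4 = (-1 + 3*x)/4 = -¼ + 3*x/4)
R = -23301519 (R = (-91*(-53) - 2022)*(-8319) = (4823 - 2022)*(-8319) = 2801*(-8319) = -23301519)
R + M(0) = -23301519 + (-¼ + (¾)*0) = -23301519 + (-¼ + 0) = -23301519 - ¼ = -93206077/4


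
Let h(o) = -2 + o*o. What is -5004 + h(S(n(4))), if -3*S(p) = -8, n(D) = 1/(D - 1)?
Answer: -44990/9 ≈ -4998.9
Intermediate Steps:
n(D) = 1/(-1 + D)
S(p) = 8/3 (S(p) = -1/3*(-8) = 8/3)
h(o) = -2 + o**2
-5004 + h(S(n(4))) = -5004 + (-2 + (8/3)**2) = -5004 + (-2 + 64/9) = -5004 + 46/9 = -44990/9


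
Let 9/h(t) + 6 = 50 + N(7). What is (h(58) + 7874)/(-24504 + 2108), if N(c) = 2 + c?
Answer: -417331/1186988 ≈ -0.35159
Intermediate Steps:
h(t) = 9/53 (h(t) = 9/(-6 + (50 + (2 + 7))) = 9/(-6 + (50 + 9)) = 9/(-6 + 59) = 9/53)
(h(58) + 7874)/(-24504 + 2108) = (9/53 + 7874)/(-24504 + 2108) = (417331/53)/(-22396) = (417331/53)*(-1/22396) = -417331/1186988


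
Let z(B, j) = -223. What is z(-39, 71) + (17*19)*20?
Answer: 6237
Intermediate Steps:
z(-39, 71) + (17*19)*20 = -223 + (17*19)*20 = -223 + 323*20 = -223 + 6460 = 6237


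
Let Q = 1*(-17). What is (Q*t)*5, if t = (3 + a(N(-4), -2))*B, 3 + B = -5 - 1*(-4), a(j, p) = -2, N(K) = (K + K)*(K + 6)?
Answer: 340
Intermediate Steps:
N(K) = 2*K*(6 + K) (N(K) = (2*K)*(6 + K) = 2*K*(6 + K))
B = -4 (B = -3 + (-5 - 1*(-4)) = -3 + (-5 + 4) = -3 - 1 = -4)
Q = -17
t = -4 (t = (3 - 2)*(-4) = 1*(-4) = -4)
(Q*t)*5 = -17*(-4)*5 = 68*5 = 340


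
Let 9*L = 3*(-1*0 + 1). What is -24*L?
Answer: -8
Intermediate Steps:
L = ⅓ (L = (3*(-1*0 + 1))/9 = (3*(0 + 1))/9 = (3*1)/9 = (⅑)*3 = ⅓ ≈ 0.33333)
-24*L = -24*⅓ = -8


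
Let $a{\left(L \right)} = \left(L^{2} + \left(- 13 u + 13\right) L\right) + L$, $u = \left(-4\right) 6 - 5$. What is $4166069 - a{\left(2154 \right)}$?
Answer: $-1315861$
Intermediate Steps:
$u = -29$ ($u = -24 - 5 = -29$)
$a{\left(L \right)} = L^{2} + 391 L$ ($a{\left(L \right)} = \left(L^{2} + \left(\left(-13\right) \left(-29\right) + 13\right) L\right) + L = \left(L^{2} + \left(377 + 13\right) L\right) + L = \left(L^{2} + 390 L\right) + L = L^{2} + 391 L$)
$4166069 - a{\left(2154 \right)} = 4166069 - 2154 \left(391 + 2154\right) = 4166069 - 2154 \cdot 2545 = 4166069 - 5481930 = -1315861$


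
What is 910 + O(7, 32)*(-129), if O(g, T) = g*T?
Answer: -27986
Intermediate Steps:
O(g, T) = T*g
910 + O(7, 32)*(-129) = 910 + (32*7)*(-129) = 910 + 224*(-129) = 910 - 28896 = -27986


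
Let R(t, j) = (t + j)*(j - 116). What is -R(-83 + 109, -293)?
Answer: -109203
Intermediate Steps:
R(t, j) = (-116 + j)*(j + t) (R(t, j) = (j + t)*(-116 + j) = (-116 + j)*(j + t))
-R(-83 + 109, -293) = -((-293)² - 116*(-293) - 116*(-83 + 109) - 293*(-83 + 109)) = -(85849 + 33988 - 116*26 - 293*26) = -(85849 + 33988 - 3016 - 7618) = -1*109203 = -109203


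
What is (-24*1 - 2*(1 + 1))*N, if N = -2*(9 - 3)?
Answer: 336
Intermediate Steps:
N = -12 (N = -2*6 = -12)
(-24*1 - 2*(1 + 1))*N = (-24*1 - 2*(1 + 1))*(-12) = (-24 - 2*2)*(-12) = (-24 - 4)*(-12) = -28*(-12) = 336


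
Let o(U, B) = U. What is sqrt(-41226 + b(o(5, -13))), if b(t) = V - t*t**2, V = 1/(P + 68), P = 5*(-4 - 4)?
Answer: I*sqrt(8104789)/14 ≈ 203.35*I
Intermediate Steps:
P = -40 (P = 5*(-8) = -40)
V = 1/28 (V = 1/(-40 + 68) = 1/28 ≈ 0.035714)
b(t) = 1/28 - t**3 (b(t) = 1/28 - t*t**2 = 1/28 - t**3)
sqrt(-41226 + b(o(5, -13))) = sqrt(-41226 + (1/28 - 1*5**3)) = sqrt(-41226 + (1/28 - 1*125)) = sqrt(-41226 + (1/28 - 125)) = sqrt(-41226 - 3499/28) = sqrt(-1157827/28) = I*sqrt(8104789)/14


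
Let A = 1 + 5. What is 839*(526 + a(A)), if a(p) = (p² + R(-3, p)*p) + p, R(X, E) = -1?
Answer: 471518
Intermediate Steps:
A = 6
a(p) = p² (a(p) = (p² - p) + p = p²)
839*(526 + a(A)) = 839*(526 + 6²) = 839*(526 + 36) = 839*562 = 471518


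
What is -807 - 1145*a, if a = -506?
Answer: 578563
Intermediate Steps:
-807 - 1145*a = -807 - 1145*(-506) = -807 + 579370 = 578563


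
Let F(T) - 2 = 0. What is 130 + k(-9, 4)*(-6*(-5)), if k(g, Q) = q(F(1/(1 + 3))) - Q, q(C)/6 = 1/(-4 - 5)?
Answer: -10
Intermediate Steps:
F(T) = 2 (F(T) = 2 + 0 = 2)
q(C) = -⅔ (q(C) = 6/(-4 - 5) = 6/(-9) = 6*(-⅑) = -⅔)
k(g, Q) = -⅔ - Q
130 + k(-9, 4)*(-6*(-5)) = 130 + (-⅔ - 1*4)*(-6*(-5)) = 130 + (-⅔ - 4)*30 = 130 - 14/3*30 = 130 - 140 = -10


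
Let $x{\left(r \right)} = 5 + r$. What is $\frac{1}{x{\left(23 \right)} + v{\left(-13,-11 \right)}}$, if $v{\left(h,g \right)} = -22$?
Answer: $\frac{1}{6} \approx 0.16667$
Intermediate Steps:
$\frac{1}{x{\left(23 \right)} + v{\left(-13,-11 \right)}} = \frac{1}{\left(5 + 23\right) - 22} = \frac{1}{28 - 22} = \frac{1}{6}$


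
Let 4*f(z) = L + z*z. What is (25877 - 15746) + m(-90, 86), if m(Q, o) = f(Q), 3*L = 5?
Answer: 145877/12 ≈ 12156.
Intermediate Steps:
L = 5/3 (L = (⅓)*5 = 5/3 ≈ 1.6667)
f(z) = 5/12 + z²/4 (f(z) = (5/3 + z*z)/4 = (5/3 + z²)/4 = 5/12 + z²/4)
m(Q, o) = 5/12 + Q²/4
(25877 - 15746) + m(-90, 86) = (25877 - 15746) + (5/12 + (¼)*(-90)²) = 10131 + (5/12 + (¼)*8100) = 10131 + (5/12 + 2025) = 10131 + 24305/12 = 145877/12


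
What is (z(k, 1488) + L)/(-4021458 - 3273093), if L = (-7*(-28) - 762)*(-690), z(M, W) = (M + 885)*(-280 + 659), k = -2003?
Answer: 33182/7294551 ≈ 0.0045489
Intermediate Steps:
z(M, W) = 335415 + 379*M (z(M, W) = (885 + M)*379 = 335415 + 379*M)
L = 390540 (L = (196 - 762)*(-690) = -566*(-690) = 390540)
(z(k, 1488) + L)/(-4021458 - 3273093) = ((335415 + 379*(-2003)) + 390540)/(-4021458 - 3273093) = ((335415 - 759137) + 390540)/(-7294551) = (-423722 + 390540)*(-1/7294551) = -33182*(-1/7294551) = 33182/7294551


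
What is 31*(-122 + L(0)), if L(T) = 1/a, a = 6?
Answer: -22661/6 ≈ -3776.8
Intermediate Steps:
L(T) = 1/6
31*(-122 + L(0)) = 31*(-122 + 1/6) = 31*(-731/6) = -22661/6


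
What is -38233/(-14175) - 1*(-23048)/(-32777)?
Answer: 926457641/464613975 ≈ 1.9940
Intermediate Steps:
-38233/(-14175) - 1*(-23048)/(-32777) = -38233*(-1/14175) + 23048*(-1/32777) = 38233/14175 - 23048/32777 = 926457641/464613975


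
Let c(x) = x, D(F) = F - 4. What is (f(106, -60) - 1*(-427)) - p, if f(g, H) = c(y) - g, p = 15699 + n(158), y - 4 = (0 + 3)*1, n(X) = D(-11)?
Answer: -15356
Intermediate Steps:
D(F) = -4 + F
n(X) = -15 (n(X) = -4 - 11 = -15)
y = 7 (y = 4 + (0 + 3)*1 = 4 + 3*1 = 4 + 3 = 7)
p = 15684 (p = 15699 - 15 = 15684)
f(g, H) = 7 - g
(f(106, -60) - 1*(-427)) - p = ((7 - 1*106) - 1*(-427)) - 1*15684 = ((7 - 106) + 427) - 15684 = (-99 + 427) - 15684 = 328 - 15684 = -15356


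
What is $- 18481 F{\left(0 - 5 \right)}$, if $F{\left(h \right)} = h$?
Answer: $92405$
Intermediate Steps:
$- 18481 F{\left(0 - 5 \right)} = - 18481 \left(0 - 5\right) = \left(-18481\right) \left(-5\right) = 92405$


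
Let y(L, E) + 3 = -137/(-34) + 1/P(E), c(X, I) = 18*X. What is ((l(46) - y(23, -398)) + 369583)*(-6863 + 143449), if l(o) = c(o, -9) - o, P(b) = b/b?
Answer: 859968743913/17 ≈ 5.0586e+10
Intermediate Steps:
P(b) = 1
l(o) = 17*o (l(o) = 18*o - o = 17*o)
y(L, E) = 69/34 (y(L, E) = -3 + (-137/(-34) + 1/1) = -3 + (-137*(-1/34) + 1*1) = -3 + (137/34 + 1) = -3 + 171/34 = 69/34)
((l(46) - y(23, -398)) + 369583)*(-6863 + 143449) = ((17*46 - 1*69/34) + 369583)*(-6863 + 143449) = ((782 - 69/34) + 369583)*136586 = (26519/34 + 369583)*136586 = (12592341/34)*136586 = 859968743913/17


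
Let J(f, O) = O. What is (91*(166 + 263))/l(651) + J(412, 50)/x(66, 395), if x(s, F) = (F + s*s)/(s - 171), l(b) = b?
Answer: 8669359/147281 ≈ 58.863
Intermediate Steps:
x(s, F) = (F + s**2)/(-171 + s)
(91*(166 + 263))/l(651) + J(412, 50)/x(66, 395) = (91*(166 + 263))/651 + 50/(((395 + 66**2)/(-171 + 66))) = (91*429)*(1/651) + 50/(((395 + 4356)/(-105))) = 39039*(1/651) + 50/((-1/105*4751)) = 1859/31 + 50/(-4751/105) = 1859/31 + 50*(-105/4751) = 1859/31 - 5250/4751 = 8669359/147281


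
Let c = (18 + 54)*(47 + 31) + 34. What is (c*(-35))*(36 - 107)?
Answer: 14040250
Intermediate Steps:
c = 5650 (c = 72*78 + 34 = 5616 + 34 = 5650)
(c*(-35))*(36 - 107) = (5650*(-35))*(36 - 107) = -197750*(-71) = 14040250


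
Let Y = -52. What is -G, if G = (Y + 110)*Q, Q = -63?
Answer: 3654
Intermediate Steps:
G = -3654 (G = (-52 + 110)*(-63) = 58*(-63) = -3654)
-G = -1*(-3654) = 3654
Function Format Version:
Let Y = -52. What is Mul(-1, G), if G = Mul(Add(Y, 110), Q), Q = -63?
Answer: 3654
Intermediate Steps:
G = -3654 (G = Mul(Add(-52, 110), -63) = Mul(58, -63) = -3654)
Mul(-1, G) = Mul(-1, -3654) = 3654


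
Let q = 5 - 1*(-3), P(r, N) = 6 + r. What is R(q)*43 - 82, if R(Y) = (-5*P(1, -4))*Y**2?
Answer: -96402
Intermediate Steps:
q = 8 (q = 5 + 3 = 8)
R(Y) = -35*Y**2 (R(Y) = (-5*(6 + 1))*Y**2 = (-5*7)*Y**2 = -35*Y**2)
R(q)*43 - 82 = -35*8**2*43 - 82 = -35*64*43 - 82 = -2240*43 - 82 = -96320 - 82 = -96402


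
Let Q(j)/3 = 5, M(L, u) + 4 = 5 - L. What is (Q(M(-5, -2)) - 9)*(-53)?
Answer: -318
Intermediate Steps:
M(L, u) = 1 - L (M(L, u) = -4 + (5 - L) = 1 - L)
Q(j) = 15 (Q(j) = 3*5 = 15)
(Q(M(-5, -2)) - 9)*(-53) = (15 - 9)*(-53) = 6*(-53) = -318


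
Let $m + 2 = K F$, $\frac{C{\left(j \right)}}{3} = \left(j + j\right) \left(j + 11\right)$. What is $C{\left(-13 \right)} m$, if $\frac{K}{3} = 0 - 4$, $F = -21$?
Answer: $39000$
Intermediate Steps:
$K = -12$ ($K = 3 \left(0 - 4\right) = 3 \left(-4\right) = -12$)
$C{\left(j \right)} = 6 j \left(11 + j\right)$ ($C{\left(j \right)} = 3 \left(j + j\right) \left(j + 11\right) = 3 \cdot 2 j \left(11 + j\right) = 6 j \left(11 + j\right)$)
$m = 250$ ($m = -2 - -252 = -2 + 252 = 250$)
$C{\left(-13 \right)} m = 6 \left(-13\right) \left(11 - 13\right) 250 = 6 \left(-13\right) \left(-2\right) 250 = 156 \cdot 250 = 39000$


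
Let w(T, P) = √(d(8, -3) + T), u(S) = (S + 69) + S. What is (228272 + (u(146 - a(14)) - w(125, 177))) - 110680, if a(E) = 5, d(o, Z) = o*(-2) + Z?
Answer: 117943 - √106 ≈ 1.1793e+5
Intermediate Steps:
d(o, Z) = Z - 2*o (d(o, Z) = -2*o + Z = Z - 2*o)
u(S) = 69 + 2*S (u(S) = (69 + S) + S = 69 + 2*S)
w(T, P) = √(-19 + T) (w(T, P) = √((-3 - 2*8) + T) = √((-3 - 16) + T) = √(-19 + T))
(228272 + (u(146 - a(14)) - w(125, 177))) - 110680 = (228272 + ((69 + 2*(146 - 1*5)) - √(-19 + 125))) - 110680 = (228272 + ((69 + 2*(146 - 5)) - √106)) - 110680 = (228272 + ((69 + 2*141) - √106)) - 110680 = (228272 + ((69 + 282) - √106)) - 110680 = (228272 + (351 - √106)) - 110680 = (228623 - √106) - 110680 = 117943 - √106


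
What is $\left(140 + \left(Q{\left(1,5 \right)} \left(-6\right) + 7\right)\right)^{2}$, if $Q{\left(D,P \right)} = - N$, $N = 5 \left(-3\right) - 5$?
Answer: $729$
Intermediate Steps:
$N = -20$ ($N = -15 - 5 = -20$)
$Q{\left(D,P \right)} = 20$ ($Q{\left(D,P \right)} = \left(-1\right) \left(-20\right) = 20$)
$\left(140 + \left(Q{\left(1,5 \right)} \left(-6\right) + 7\right)\right)^{2} = \left(140 + \left(20 \left(-6\right) + 7\right)\right)^{2} = \left(140 + \left(-120 + 7\right)\right)^{2} = \left(140 - 113\right)^{2} = 27^{2} = 729$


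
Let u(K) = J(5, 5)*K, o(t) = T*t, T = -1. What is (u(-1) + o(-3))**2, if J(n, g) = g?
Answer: 4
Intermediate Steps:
o(t) = -t
u(K) = 5*K
(u(-1) + o(-3))**2 = (5*(-1) - 1*(-3))**2 = (-5 + 3)**2 = (-2)**2 = 4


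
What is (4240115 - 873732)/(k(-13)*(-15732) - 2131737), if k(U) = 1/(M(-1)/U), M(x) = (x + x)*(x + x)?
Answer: -3366383/2080608 ≈ -1.6180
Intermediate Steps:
M(x) = 4*x² (M(x) = (2*x)*(2*x) = 4*x²)
k(U) = U/4 (k(U) = 1/((4*(-1)²)/U) = 1/((4*1)/U) = 1/(4/U) = U/4)
(4240115 - 873732)/(k(-13)*(-15732) - 2131737) = (4240115 - 873732)/(((¼)*(-13))*(-15732) - 2131737) = 3366383/(-13/4*(-15732) - 2131737) = 3366383/(51129 - 2131737) = 3366383/(-2080608) = 3366383*(-1/2080608) = -3366383/2080608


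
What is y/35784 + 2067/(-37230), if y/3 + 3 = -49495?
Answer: -155622143/37006620 ≈ -4.2053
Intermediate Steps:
y = -148494 (y = -9 + 3*(-49495) = -9 - 148485 = -148494)
y/35784 + 2067/(-37230) = -148494/35784 + 2067/(-37230) = -148494*1/35784 + 2067*(-1/37230) = -24749/5964 - 689/12410 = -155622143/37006620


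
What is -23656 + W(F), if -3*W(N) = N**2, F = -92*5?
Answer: -282568/3 ≈ -94189.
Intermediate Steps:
F = -460
W(N) = -N**2/3
-23656 + W(F) = -23656 - 1/3*(-460)**2 = -23656 - 1/3*211600 = -23656 - 211600/3 = -282568/3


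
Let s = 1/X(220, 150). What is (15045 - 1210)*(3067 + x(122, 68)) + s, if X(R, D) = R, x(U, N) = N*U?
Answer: 34585563101/220 ≈ 1.5721e+8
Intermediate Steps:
s = 1/220 ≈ 0.0045455
(15045 - 1210)*(3067 + x(122, 68)) + s = (15045 - 1210)*(3067 + 68*122) + 1/220 = 13835*(3067 + 8296) + 1/220 = 13835*11363 + 1/220 = 157207105 + 1/220 = 34585563101/220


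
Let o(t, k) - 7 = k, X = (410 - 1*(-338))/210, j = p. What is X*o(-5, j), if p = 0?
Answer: 374/15 ≈ 24.933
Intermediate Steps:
j = 0
X = 374/105 (X = (410 + 338)*(1/210) = 748*(1/210) = 374/105 ≈ 3.5619)
o(t, k) = 7 + k
X*o(-5, j) = 374*(7 + 0)/105 = (374/105)*7 = 374/15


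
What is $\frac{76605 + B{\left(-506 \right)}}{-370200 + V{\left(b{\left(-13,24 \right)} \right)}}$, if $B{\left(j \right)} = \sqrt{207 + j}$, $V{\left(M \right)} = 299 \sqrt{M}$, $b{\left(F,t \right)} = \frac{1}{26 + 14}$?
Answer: $- \frac{76605 + i \sqrt{299}}{370200 - \frac{299 \sqrt{10}}{20}} \approx -0.20696 - 4.6715 \cdot 10^{-5} i$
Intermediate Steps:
$b{\left(F,t \right)} = \frac{1}{40}$
$\frac{76605 + B{\left(-506 \right)}}{-370200 + V{\left(b{\left(-13,24 \right)} \right)}} = \frac{76605 + \sqrt{207 - 506}}{-370200 + \frac{299}{2 \sqrt{10}}} = \frac{76605 + \sqrt{-299}}{-370200 + 299 \frac{\sqrt{10}}{20}} = \frac{76605 + i \sqrt{299}}{-370200 + \frac{299 \sqrt{10}}{20}}$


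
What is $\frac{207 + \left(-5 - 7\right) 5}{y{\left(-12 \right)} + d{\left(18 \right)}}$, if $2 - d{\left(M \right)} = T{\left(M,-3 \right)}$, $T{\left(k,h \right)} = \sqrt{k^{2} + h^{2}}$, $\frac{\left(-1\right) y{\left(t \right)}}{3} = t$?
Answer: $\frac{5586}{1111} + \frac{441 \sqrt{37}}{1111} \approx 7.4424$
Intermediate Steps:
$y{\left(t \right)} = - 3 t$
$T{\left(k,h \right)} = \sqrt{h^{2} + k^{2}}$
$d{\left(M \right)} = 2 - \sqrt{9 + M^{2}}$ ($d{\left(M \right)} = 2 - \sqrt{\left(-3\right)^{2} + M^{2}} = 2 - \sqrt{9 + M^{2}}$)
$\frac{207 + \left(-5 - 7\right) 5}{y{\left(-12 \right)} + d{\left(18 \right)}} = \frac{207 + \left(-5 - 7\right) 5}{\left(-3\right) \left(-12\right) + \left(2 - \sqrt{9 + 18^{2}}\right)} = \frac{207 - 60}{36 + \left(2 - \sqrt{9 + 324}\right)} = \frac{207 - 60}{36 + \left(2 - \sqrt{333}\right)} = \frac{147}{36 + \left(2 - 3 \sqrt{37}\right)} = \frac{147}{38 - 3 \sqrt{37}}$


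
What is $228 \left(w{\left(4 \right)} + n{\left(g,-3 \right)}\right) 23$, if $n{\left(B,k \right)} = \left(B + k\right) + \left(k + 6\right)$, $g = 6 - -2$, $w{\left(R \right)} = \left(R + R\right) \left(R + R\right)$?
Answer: $377568$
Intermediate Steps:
$w{\left(R \right)} = 4 R^{2}$ ($w{\left(R \right)} = 2 R 2 R = 4 R^{2}$)
$g = 8$ ($g = 6 + 2 = 8$)
$n{\left(B,k \right)} = 6 + B + 2 k$ ($n{\left(B,k \right)} = \left(B + k\right) + \left(6 + k\right) = 6 + B + 2 k$)
$228 \left(w{\left(4 \right)} + n{\left(g,-3 \right)}\right) 23 = 228 \left(4 \cdot 4^{2} + \left(6 + 8 + 2 \left(-3\right)\right)\right) 23 = 228 \left(4 \cdot 16 + \left(6 + 8 - 6\right)\right) 23 = 228 \left(64 + 8\right) 23 = 228 \cdot 72 \cdot 23 = 228 \cdot 1656 = 377568$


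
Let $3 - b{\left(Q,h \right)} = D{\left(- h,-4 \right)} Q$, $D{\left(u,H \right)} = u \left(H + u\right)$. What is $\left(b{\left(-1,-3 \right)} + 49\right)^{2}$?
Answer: $2401$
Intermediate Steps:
$b{\left(Q,h \right)} = 3 + Q h \left(-4 - h\right)$ ($b{\left(Q,h \right)} = 3 - - h \left(-4 - h\right) Q = 3 - - Q h \left(-4 - h\right) = 3 + Q h \left(-4 - h\right)$)
$\left(b{\left(-1,-3 \right)} + 49\right)^{2} = \left(\left(3 - \left(-1\right) \left(-3\right) \left(4 - 3\right)\right) + 49\right)^{2} = \left(\left(3 - \left(-1\right) \left(-3\right) 1\right) + 49\right)^{2} = \left(\left(3 - 3\right) + 49\right)^{2} = \left(0 + 49\right)^{2} = 49^{2} = 2401$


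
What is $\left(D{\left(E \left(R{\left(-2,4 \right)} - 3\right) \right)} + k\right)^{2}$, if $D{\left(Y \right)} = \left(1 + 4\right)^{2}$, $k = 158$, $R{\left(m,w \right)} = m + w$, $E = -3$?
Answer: $33489$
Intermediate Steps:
$D{\left(Y \right)} = 25$ ($D{\left(Y \right)} = 5^{2} = 25$)
$\left(D{\left(E \left(R{\left(-2,4 \right)} - 3\right) \right)} + k\right)^{2} = \left(25 + 158\right)^{2} = 183^{2} = 33489$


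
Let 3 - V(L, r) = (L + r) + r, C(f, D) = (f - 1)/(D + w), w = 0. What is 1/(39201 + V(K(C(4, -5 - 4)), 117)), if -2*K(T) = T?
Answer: 6/233819 ≈ 2.5661e-5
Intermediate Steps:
C(f, D) = (-1 + f)/D (C(f, D) = (f - 1)/(D + 0) = (-1 + f)/D)
K(T) = -T/2
V(L, r) = 3 - L - 2*r (V(L, r) = 3 - ((L + r) + r) = 3 - (L + 2*r) = 3 + (-L - 2*r) = 3 - L - 2*r)
1/(39201 + V(K(C(4, -5 - 4)), 117)) = 1/(39201 + (3 - (-1)*(-1 + 4)/(-5 - 4)/2 - 2*117)) = 1/(39201 + (3 - (-1)*3/(-9)/2 - 234)) = 1/(39201 + (3 - (-1)*(-⅑*3)/2 - 234)) = 1/(39201 + (3 - (-1)*(-1)/(2*3) - 234)) = 1/(39201 + (3 - 1*⅙ - 234)) = 1/(39201 + (3 - ⅙ - 234)) = 1/(39201 - 1387/6) = 1/(233819/6) = 6/233819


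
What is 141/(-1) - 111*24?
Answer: -2805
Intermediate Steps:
141/(-1) - 111*24 = 141*(-1) - 2664 = -141 - 2664 = -2805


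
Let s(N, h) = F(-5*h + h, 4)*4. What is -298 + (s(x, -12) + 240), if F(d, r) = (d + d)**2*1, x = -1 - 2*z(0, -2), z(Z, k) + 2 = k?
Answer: 36806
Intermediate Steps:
z(Z, k) = -2 + k
x = 7 (x = -1 - 2*(-2 - 2) = -1 - 2*(-4) = -1 + 8 = 7)
F(d, r) = 4*d**2 (F(d, r) = (2*d)**2*1 = (4*d**2)*1 = 4*d**2)
s(N, h) = 256*h**2 (s(N, h) = (4*(-5*h + h)**2)*4 = (4*(-4*h)**2)*4 = (4*(16*h**2))*4 = (64*h**2)*4 = 256*h**2)
-298 + (s(x, -12) + 240) = -298 + (256*(-12)**2 + 240) = -298 + (256*144 + 240) = -298 + (36864 + 240) = -298 + 37104 = 36806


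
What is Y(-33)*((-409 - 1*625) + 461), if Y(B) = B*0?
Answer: 0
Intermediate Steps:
Y(B) = 0
Y(-33)*((-409 - 1*625) + 461) = 0*((-409 - 1*625) + 461) = 0*((-409 - 625) + 461) = 0*(-1034 + 461) = 0*(-573) = 0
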